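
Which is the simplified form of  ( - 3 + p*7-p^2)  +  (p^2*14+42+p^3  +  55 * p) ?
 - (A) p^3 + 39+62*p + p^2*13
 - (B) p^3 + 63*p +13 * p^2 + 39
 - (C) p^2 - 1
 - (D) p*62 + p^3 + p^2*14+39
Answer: A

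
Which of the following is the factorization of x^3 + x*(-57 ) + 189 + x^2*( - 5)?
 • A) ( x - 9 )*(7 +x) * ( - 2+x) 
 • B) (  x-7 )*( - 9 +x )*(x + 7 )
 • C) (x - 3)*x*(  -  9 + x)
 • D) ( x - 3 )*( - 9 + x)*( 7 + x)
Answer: D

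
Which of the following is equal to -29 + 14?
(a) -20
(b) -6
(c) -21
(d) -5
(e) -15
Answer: e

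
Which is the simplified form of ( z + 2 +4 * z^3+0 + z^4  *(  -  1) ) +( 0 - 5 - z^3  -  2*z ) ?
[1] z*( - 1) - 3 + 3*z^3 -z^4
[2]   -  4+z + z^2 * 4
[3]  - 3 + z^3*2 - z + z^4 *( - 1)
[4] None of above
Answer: 1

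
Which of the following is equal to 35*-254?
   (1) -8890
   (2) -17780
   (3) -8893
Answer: 1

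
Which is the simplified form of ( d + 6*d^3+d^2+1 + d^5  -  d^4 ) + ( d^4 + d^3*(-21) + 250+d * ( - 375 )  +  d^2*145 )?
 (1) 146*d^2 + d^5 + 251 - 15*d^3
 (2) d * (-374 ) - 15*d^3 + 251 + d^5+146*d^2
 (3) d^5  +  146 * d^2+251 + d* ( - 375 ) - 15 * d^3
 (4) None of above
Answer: 2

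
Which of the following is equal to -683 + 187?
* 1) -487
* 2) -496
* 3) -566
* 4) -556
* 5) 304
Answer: 2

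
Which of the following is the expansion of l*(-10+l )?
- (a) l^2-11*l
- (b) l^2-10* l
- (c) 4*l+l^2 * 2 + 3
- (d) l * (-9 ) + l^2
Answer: b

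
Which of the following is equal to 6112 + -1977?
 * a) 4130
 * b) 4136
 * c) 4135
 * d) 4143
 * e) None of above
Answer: c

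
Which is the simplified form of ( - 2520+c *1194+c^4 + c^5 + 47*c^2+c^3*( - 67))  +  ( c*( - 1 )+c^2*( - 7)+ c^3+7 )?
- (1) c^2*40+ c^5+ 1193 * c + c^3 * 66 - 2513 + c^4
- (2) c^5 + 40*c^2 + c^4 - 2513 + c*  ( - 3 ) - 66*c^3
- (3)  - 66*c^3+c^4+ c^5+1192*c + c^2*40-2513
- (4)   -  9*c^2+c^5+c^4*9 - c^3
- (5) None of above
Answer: 5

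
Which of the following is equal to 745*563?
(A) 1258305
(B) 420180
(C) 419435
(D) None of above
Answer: C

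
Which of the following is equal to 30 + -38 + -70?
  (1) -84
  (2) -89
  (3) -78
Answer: 3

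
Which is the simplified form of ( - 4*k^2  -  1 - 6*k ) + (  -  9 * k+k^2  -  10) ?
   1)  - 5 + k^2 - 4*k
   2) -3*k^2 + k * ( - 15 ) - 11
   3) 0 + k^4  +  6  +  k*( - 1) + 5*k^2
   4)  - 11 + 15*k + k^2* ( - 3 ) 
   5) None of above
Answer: 2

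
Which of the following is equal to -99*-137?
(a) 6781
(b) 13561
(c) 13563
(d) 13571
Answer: c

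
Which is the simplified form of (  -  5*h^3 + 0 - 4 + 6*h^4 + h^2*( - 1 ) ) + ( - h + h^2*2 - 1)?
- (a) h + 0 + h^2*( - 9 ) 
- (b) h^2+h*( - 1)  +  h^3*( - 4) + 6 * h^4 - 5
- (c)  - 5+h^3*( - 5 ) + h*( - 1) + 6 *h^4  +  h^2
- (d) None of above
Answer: c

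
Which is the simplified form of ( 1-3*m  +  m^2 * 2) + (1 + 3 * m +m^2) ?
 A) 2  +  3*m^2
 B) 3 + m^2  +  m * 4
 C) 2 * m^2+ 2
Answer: A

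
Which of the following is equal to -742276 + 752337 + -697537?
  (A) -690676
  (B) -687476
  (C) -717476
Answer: B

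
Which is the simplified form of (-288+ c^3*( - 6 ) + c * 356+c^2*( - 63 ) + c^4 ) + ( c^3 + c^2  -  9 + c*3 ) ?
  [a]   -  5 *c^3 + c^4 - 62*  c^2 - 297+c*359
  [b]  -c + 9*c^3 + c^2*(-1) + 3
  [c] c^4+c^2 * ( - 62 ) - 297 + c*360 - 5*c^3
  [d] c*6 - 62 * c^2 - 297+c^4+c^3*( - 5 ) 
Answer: a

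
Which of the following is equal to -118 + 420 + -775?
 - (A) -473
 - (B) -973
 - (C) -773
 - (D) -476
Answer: A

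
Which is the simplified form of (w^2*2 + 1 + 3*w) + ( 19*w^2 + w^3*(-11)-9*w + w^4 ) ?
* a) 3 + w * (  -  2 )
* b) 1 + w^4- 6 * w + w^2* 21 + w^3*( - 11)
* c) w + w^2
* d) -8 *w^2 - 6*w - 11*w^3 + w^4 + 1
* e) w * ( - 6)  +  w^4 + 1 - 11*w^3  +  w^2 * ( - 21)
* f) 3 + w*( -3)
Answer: b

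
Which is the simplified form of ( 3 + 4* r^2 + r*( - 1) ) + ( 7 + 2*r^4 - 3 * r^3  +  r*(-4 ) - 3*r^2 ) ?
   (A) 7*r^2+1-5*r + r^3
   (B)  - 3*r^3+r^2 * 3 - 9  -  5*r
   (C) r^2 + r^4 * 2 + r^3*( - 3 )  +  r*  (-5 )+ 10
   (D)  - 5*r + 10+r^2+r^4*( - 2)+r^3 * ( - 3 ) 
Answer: C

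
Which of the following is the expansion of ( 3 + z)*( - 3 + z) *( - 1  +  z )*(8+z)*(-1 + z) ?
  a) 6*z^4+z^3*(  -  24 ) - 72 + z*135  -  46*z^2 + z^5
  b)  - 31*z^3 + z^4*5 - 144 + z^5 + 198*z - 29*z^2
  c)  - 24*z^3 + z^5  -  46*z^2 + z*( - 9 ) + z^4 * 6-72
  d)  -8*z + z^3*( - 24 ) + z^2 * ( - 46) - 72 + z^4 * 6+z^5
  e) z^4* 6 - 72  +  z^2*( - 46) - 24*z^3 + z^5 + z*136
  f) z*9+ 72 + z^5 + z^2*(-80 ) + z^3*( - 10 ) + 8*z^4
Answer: a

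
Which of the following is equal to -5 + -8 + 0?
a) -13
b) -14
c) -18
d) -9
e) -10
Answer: a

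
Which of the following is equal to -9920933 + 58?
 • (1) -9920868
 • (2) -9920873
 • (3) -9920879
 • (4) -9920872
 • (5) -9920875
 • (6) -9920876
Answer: 5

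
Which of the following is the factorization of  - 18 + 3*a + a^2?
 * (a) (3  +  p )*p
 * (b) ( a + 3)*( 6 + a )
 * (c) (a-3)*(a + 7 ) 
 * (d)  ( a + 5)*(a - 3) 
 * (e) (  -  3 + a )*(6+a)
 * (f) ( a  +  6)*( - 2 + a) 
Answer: e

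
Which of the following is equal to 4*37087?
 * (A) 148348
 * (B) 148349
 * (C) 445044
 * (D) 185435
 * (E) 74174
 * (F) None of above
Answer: A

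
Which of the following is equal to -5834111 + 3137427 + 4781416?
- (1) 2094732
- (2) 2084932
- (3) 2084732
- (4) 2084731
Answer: 3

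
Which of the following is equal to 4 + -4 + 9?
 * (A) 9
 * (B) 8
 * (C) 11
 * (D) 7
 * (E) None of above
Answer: A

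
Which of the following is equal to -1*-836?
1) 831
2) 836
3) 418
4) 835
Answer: 2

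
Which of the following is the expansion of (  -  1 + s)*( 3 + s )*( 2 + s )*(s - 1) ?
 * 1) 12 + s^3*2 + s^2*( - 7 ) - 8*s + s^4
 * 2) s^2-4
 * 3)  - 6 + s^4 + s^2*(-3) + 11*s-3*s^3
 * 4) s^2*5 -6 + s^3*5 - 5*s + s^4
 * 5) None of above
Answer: 5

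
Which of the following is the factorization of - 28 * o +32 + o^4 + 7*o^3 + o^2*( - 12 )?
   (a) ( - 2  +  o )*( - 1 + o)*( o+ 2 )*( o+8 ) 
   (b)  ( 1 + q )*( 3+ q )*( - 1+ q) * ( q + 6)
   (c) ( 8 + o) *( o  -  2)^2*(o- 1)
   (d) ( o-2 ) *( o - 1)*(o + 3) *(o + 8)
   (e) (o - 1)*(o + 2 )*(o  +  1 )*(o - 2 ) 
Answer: a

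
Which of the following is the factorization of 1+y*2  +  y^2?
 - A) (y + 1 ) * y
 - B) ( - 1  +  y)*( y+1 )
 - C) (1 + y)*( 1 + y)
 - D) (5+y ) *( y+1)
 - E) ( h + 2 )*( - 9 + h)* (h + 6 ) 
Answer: C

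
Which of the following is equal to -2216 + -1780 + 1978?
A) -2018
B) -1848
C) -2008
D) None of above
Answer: A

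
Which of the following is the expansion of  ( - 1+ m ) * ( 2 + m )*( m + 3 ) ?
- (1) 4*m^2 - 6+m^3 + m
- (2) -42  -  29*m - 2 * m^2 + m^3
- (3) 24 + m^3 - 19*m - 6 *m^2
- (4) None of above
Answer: 1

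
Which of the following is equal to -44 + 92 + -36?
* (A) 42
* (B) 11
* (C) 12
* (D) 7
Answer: C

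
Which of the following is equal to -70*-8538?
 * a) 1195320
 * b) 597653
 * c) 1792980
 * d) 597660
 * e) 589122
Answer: d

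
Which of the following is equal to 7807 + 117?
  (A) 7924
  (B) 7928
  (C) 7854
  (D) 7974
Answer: A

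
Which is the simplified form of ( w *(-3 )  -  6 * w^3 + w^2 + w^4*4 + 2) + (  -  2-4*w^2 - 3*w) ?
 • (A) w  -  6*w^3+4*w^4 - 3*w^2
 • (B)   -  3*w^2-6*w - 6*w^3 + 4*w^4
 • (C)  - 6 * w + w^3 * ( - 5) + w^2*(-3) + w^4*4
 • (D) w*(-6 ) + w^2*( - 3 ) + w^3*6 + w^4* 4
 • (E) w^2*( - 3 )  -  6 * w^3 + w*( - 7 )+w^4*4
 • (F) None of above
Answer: B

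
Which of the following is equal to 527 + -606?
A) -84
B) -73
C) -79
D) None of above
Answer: C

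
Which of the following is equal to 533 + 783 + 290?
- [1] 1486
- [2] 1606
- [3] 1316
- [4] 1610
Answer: 2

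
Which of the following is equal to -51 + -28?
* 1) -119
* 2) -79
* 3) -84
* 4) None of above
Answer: 2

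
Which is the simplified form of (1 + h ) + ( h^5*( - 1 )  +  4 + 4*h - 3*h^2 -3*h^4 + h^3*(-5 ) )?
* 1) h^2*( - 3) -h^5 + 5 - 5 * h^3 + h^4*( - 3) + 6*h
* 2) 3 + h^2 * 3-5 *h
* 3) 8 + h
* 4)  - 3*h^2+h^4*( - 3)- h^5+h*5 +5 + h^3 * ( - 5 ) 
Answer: 4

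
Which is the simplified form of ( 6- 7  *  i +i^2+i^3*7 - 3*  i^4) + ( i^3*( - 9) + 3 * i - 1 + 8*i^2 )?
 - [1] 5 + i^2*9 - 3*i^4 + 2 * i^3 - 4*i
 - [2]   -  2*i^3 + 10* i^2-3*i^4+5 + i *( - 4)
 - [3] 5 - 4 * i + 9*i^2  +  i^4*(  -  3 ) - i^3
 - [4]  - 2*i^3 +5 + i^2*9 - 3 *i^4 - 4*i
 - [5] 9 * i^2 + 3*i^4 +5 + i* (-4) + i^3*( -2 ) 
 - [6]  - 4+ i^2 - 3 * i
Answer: 4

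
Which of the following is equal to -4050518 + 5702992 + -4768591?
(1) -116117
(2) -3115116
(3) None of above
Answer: 3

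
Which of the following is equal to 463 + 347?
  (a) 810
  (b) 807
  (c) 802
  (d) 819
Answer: a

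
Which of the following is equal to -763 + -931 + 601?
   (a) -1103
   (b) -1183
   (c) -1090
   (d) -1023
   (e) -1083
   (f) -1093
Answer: f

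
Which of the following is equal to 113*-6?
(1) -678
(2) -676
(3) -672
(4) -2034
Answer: 1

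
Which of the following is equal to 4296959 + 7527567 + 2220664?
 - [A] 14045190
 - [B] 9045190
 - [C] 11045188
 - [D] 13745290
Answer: A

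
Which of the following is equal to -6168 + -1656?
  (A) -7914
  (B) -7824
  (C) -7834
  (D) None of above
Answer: B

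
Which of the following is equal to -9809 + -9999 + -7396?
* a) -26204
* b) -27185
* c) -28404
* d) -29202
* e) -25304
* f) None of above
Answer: f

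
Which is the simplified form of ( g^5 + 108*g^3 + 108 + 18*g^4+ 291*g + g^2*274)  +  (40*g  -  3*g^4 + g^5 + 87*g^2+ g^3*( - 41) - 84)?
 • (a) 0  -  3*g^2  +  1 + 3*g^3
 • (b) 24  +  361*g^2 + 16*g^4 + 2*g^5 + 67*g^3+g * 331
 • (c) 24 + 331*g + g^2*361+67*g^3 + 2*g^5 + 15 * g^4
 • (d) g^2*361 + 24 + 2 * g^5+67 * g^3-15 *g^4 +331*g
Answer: c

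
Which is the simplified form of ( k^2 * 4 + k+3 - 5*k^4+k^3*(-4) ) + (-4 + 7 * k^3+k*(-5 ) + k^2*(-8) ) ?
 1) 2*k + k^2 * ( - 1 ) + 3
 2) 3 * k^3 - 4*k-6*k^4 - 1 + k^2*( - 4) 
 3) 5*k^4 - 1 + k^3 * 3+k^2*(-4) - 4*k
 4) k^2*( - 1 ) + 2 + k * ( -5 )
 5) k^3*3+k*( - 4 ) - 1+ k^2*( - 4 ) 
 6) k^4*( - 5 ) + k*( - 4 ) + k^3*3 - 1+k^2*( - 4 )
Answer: 6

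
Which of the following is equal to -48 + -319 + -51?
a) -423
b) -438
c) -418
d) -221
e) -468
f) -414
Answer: c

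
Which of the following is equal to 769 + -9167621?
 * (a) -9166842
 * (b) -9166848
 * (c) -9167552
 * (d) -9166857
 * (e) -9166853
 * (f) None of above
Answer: f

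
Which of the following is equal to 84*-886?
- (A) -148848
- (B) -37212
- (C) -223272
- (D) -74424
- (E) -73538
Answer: D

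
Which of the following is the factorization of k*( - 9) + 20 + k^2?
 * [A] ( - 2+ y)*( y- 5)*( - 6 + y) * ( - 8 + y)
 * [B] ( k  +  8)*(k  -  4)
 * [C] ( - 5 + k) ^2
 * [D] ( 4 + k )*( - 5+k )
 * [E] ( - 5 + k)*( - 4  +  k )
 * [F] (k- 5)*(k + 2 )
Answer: E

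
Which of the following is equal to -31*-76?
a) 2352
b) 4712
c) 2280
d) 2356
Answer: d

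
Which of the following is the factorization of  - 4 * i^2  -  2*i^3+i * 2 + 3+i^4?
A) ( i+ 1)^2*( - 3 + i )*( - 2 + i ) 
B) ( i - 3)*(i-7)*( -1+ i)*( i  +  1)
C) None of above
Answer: C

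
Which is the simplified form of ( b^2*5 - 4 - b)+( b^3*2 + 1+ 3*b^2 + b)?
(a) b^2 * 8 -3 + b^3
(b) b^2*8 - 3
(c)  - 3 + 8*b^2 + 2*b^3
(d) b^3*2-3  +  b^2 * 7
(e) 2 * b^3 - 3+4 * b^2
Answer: c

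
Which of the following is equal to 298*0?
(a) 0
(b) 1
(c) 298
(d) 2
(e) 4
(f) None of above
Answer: a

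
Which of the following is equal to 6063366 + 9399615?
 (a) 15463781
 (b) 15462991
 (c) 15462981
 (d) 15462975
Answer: c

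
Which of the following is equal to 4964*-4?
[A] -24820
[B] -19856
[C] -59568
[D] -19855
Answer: B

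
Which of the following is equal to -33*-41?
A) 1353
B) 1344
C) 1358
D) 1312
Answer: A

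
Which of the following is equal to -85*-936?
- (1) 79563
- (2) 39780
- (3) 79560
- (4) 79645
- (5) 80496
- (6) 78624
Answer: 3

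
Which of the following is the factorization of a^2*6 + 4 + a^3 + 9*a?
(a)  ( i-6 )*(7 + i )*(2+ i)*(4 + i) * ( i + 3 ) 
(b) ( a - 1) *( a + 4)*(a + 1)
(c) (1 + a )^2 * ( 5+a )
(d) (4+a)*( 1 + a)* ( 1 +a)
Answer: d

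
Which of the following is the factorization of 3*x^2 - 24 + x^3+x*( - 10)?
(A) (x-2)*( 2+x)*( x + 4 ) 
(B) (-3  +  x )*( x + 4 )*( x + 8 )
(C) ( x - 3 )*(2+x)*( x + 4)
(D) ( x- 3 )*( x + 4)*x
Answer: C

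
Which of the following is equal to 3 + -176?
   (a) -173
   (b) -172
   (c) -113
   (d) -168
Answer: a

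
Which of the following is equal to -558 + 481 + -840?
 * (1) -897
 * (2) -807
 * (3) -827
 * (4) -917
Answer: 4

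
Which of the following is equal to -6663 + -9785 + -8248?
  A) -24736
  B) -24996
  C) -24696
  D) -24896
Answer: C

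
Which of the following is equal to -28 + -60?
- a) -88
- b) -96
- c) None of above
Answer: a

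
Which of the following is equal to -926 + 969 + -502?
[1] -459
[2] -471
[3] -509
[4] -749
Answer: 1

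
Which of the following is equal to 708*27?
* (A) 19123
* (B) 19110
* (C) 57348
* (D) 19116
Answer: D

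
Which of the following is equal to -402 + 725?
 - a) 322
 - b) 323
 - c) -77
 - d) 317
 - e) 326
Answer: b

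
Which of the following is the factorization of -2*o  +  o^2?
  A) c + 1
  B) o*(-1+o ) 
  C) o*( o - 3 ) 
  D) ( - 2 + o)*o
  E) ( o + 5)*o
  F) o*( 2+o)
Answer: D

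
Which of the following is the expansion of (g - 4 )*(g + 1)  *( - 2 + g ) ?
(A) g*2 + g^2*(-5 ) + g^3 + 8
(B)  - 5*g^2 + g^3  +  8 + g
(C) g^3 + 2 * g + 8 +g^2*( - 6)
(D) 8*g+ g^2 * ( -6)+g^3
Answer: A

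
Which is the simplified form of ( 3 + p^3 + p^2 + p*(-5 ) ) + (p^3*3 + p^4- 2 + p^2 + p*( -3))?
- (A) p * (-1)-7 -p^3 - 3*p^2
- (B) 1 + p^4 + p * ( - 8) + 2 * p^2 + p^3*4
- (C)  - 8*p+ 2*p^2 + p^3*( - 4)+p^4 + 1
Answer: B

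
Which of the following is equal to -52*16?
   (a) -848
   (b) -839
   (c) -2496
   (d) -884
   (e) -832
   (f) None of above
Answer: e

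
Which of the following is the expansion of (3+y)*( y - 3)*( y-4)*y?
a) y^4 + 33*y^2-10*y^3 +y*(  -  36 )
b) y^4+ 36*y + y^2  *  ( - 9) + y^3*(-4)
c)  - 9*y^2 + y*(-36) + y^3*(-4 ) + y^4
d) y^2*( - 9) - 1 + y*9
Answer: b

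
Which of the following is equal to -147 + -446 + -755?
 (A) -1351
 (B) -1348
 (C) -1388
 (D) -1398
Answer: B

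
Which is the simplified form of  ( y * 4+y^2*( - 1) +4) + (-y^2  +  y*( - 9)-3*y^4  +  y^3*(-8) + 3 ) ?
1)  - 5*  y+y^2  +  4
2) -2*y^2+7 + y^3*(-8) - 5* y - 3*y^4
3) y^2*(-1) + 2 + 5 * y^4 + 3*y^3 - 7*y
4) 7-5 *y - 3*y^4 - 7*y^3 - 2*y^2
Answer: 2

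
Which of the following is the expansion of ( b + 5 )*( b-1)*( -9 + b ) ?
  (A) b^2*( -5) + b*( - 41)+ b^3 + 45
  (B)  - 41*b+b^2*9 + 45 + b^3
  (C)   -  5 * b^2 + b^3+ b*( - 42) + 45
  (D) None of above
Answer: A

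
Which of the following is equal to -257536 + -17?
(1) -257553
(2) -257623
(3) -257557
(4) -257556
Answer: 1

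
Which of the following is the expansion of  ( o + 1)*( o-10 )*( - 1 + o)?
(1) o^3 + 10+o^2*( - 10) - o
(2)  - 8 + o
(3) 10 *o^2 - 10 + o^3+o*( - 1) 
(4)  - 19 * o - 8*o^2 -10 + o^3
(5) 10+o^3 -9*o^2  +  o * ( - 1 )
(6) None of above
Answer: 1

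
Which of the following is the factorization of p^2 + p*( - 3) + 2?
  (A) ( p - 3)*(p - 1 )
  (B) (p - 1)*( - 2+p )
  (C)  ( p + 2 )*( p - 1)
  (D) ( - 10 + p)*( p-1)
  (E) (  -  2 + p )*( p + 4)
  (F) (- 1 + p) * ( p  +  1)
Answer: B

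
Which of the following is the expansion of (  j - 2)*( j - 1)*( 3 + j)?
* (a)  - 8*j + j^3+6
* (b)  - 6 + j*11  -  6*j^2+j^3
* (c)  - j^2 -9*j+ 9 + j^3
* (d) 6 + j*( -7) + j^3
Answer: d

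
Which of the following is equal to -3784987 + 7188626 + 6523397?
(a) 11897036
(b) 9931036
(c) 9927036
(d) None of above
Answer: c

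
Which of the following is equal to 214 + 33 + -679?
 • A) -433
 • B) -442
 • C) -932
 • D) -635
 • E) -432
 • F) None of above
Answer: E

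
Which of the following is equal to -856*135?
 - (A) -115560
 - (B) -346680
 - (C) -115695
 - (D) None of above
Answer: A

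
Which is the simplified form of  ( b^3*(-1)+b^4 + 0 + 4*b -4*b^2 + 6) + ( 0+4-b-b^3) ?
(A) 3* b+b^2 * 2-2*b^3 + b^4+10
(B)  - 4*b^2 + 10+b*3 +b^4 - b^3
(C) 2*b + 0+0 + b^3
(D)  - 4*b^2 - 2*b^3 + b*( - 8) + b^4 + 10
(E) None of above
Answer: E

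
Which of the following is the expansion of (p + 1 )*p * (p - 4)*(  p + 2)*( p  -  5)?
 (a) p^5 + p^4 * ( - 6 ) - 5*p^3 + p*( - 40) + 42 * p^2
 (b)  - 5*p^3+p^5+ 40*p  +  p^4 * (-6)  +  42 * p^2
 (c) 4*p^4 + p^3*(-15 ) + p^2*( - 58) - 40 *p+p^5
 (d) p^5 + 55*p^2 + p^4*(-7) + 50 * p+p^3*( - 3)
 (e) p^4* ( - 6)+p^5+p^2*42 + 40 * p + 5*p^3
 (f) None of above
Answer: b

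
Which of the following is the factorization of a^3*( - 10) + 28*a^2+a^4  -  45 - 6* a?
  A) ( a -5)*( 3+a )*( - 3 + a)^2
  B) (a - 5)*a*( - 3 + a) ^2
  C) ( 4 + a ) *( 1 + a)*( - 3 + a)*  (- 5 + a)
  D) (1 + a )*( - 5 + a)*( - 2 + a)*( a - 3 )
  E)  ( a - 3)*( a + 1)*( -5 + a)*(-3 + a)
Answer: E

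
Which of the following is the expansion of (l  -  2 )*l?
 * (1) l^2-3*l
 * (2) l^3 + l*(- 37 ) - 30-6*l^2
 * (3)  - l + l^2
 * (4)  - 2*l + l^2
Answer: 4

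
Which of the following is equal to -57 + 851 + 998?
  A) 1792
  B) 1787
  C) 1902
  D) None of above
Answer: A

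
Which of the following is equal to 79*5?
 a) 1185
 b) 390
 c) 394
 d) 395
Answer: d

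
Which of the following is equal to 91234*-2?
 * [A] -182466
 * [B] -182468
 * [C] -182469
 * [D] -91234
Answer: B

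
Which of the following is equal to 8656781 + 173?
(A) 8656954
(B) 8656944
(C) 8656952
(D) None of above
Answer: A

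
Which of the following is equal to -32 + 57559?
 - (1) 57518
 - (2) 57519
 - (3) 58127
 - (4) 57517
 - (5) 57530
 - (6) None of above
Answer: 6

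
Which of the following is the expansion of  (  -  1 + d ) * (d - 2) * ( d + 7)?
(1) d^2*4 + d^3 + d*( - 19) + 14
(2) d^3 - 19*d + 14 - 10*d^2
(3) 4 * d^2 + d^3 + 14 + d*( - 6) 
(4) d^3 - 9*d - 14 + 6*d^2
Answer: 1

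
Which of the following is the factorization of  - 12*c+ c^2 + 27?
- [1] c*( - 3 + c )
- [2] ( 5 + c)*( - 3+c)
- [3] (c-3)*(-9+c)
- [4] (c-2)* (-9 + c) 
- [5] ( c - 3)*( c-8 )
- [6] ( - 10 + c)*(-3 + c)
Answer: 3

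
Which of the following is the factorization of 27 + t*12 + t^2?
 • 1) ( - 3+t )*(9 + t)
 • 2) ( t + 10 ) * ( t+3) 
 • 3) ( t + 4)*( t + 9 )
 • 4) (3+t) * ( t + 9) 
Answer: 4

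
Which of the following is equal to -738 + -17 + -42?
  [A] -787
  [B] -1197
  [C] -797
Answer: C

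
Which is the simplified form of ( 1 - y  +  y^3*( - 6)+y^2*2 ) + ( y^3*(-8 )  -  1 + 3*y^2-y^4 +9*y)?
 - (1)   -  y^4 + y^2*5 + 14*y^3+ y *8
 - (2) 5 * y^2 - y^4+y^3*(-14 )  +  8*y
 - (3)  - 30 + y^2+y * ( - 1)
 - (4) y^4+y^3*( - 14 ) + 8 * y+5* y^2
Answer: 2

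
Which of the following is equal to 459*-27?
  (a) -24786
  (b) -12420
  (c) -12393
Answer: c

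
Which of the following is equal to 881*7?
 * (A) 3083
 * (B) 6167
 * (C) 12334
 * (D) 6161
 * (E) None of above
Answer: B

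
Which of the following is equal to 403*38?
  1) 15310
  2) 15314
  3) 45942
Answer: 2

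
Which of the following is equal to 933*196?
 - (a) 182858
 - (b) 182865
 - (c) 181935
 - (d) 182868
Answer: d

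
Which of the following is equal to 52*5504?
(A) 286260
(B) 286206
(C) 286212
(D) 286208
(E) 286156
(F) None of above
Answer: D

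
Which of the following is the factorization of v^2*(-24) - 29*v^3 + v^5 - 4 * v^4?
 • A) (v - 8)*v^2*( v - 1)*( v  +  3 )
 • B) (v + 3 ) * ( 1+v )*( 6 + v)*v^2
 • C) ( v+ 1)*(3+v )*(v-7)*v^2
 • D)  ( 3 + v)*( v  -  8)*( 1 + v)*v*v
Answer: D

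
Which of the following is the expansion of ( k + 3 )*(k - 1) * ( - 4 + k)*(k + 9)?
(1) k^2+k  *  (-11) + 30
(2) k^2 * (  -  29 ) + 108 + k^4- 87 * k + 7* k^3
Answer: 2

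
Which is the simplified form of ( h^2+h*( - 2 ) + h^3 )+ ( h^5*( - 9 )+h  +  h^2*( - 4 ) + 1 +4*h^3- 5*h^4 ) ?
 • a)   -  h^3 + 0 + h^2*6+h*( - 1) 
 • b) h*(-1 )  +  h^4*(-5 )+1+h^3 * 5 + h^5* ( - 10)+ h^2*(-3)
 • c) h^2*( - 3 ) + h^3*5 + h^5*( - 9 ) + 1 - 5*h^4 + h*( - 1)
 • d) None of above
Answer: c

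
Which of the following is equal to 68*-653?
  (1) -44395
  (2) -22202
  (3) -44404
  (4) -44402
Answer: 3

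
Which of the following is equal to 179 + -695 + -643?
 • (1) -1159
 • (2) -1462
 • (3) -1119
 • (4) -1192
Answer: 1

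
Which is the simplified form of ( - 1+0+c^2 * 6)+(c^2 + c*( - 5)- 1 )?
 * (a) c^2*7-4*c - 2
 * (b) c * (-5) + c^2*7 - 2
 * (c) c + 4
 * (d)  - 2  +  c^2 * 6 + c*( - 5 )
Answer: b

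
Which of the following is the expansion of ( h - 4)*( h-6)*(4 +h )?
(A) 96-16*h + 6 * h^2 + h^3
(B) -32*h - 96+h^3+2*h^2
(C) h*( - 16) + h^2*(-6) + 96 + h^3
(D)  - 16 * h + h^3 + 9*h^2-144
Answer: C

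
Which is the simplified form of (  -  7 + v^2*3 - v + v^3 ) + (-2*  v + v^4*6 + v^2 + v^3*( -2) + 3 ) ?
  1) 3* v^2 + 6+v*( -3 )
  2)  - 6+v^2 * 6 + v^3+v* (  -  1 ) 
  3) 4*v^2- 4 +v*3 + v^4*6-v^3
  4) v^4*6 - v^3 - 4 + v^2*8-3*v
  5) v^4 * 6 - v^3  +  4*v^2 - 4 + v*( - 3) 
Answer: 5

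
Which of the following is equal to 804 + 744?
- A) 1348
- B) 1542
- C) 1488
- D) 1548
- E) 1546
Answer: D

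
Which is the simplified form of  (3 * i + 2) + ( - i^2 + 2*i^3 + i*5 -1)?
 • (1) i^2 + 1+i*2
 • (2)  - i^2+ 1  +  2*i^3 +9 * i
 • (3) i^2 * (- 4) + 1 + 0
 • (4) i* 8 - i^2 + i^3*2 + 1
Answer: 4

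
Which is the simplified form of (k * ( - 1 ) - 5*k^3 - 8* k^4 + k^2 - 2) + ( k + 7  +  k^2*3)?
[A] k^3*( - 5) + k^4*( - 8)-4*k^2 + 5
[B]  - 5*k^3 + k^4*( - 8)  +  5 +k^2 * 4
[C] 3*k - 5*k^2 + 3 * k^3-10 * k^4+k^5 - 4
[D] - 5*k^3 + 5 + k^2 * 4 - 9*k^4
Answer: B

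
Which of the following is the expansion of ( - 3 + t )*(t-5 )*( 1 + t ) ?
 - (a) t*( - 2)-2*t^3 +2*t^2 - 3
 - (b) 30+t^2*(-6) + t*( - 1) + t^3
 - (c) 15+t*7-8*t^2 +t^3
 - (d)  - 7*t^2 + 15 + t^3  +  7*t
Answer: d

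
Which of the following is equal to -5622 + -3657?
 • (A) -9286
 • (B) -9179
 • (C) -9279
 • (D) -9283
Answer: C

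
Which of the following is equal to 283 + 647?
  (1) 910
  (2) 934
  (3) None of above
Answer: 3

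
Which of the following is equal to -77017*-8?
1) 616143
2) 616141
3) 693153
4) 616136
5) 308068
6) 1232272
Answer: 4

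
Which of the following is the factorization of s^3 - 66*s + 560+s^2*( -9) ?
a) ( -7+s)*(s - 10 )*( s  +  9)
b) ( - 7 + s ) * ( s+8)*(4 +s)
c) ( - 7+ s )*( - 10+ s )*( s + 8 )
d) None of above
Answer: c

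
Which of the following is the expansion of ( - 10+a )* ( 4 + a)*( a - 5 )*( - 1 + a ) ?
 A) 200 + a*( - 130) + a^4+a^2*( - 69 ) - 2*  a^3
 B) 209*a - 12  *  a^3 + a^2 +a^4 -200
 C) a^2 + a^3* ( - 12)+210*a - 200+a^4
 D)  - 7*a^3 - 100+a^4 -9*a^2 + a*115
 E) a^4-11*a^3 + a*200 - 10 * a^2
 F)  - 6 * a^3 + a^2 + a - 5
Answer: C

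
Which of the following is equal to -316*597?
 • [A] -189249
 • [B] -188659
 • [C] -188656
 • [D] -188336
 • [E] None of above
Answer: E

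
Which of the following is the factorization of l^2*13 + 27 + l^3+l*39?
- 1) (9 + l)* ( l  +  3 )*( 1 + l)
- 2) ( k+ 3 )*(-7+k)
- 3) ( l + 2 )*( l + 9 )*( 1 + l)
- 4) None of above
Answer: 1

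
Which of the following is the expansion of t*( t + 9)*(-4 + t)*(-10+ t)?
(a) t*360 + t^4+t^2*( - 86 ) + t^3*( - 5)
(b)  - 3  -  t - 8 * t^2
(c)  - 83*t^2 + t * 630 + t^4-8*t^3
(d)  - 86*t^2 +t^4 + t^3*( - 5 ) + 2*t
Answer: a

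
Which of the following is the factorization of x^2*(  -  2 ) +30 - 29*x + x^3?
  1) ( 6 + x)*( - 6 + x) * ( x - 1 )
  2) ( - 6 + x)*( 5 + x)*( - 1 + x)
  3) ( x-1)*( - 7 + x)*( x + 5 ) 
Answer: 2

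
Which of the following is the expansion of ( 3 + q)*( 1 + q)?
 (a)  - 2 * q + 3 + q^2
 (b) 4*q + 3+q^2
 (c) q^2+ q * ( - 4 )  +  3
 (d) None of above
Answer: b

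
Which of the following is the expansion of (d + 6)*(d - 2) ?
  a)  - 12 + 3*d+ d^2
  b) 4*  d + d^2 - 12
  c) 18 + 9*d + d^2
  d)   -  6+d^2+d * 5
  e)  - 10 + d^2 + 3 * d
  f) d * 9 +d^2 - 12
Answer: b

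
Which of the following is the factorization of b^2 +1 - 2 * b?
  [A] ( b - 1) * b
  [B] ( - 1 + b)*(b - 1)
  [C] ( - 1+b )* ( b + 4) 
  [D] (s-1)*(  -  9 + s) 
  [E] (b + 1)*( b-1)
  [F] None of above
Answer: B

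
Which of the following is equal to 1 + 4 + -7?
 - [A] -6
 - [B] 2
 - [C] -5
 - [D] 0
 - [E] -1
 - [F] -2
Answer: F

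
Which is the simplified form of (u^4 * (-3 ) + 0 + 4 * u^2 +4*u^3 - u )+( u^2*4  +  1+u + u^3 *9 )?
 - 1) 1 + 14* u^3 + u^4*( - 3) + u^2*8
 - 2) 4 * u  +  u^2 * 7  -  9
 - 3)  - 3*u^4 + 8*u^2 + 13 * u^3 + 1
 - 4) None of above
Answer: 3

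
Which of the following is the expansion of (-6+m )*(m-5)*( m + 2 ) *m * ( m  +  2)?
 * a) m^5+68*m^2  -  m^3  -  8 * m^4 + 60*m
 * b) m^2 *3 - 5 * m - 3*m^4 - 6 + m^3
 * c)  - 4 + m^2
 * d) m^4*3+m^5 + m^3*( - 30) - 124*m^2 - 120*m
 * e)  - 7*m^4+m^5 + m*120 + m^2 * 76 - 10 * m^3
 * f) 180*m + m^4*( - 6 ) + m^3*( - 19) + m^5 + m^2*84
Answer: e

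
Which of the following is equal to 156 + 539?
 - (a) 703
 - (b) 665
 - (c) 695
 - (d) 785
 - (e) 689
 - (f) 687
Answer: c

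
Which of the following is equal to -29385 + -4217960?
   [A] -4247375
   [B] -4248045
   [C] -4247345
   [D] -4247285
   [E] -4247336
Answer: C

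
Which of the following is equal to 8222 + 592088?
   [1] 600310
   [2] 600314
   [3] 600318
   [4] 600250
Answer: 1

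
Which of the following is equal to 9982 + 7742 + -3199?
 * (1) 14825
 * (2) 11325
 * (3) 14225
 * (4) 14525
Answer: 4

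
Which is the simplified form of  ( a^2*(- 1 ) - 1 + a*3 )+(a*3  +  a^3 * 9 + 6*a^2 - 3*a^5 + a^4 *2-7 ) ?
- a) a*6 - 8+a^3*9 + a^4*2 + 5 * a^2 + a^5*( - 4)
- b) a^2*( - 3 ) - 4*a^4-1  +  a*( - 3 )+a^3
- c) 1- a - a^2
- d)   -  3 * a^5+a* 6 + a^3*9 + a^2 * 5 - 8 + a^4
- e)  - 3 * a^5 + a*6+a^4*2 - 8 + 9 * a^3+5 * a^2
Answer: e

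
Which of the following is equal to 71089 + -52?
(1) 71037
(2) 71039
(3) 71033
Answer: 1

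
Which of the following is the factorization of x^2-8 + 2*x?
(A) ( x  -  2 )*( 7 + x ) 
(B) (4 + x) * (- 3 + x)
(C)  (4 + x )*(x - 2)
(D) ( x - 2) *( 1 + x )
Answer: C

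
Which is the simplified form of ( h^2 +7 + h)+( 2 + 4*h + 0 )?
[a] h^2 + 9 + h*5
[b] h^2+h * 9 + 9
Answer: a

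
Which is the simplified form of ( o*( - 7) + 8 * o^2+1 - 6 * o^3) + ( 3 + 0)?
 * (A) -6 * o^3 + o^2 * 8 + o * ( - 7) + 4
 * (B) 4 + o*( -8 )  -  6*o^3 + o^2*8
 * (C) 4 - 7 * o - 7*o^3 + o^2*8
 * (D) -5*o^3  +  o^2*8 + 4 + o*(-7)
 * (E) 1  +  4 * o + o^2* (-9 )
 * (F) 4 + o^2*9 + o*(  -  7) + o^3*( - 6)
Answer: A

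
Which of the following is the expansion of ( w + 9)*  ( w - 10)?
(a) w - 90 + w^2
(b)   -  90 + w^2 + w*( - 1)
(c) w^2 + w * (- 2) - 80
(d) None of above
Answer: b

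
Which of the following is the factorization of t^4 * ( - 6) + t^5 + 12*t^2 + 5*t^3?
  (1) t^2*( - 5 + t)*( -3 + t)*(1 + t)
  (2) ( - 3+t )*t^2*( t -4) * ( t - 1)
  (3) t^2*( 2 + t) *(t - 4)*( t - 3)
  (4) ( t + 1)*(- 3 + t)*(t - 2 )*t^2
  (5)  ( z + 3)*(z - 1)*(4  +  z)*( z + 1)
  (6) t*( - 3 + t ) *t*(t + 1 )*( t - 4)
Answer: 6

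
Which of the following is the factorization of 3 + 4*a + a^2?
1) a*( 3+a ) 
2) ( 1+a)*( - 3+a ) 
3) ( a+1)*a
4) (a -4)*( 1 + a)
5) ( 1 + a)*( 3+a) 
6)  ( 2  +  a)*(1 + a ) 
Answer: 5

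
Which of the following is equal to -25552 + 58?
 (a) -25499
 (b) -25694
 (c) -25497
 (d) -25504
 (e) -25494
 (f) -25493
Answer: e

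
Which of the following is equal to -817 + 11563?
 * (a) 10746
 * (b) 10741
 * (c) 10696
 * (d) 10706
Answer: a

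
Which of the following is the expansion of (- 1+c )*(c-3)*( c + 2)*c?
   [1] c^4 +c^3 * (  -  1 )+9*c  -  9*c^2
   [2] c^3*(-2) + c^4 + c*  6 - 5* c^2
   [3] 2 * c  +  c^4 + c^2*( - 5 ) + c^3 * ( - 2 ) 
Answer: 2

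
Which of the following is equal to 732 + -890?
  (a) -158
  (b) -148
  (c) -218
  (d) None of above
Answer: a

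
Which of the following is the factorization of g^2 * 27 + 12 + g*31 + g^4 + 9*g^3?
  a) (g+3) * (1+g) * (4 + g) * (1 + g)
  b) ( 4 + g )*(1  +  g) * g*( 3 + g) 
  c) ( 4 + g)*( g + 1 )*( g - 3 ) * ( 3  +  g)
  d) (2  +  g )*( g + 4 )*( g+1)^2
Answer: a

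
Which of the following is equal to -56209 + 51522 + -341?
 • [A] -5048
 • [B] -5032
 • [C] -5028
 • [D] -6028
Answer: C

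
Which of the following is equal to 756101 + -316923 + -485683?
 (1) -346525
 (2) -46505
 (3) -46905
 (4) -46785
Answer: 2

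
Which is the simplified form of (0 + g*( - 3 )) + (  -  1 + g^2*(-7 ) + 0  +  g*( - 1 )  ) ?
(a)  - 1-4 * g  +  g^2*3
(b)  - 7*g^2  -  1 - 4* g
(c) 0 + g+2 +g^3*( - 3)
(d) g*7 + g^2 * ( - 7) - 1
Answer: b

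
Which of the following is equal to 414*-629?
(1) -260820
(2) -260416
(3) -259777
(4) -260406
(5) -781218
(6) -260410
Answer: 4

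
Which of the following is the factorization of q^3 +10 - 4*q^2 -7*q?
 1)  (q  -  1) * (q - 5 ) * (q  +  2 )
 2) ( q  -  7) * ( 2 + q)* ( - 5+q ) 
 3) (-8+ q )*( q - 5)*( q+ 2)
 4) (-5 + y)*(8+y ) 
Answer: 1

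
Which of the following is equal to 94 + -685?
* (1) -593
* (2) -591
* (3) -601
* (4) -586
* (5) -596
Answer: 2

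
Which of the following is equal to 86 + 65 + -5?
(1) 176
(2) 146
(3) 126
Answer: 2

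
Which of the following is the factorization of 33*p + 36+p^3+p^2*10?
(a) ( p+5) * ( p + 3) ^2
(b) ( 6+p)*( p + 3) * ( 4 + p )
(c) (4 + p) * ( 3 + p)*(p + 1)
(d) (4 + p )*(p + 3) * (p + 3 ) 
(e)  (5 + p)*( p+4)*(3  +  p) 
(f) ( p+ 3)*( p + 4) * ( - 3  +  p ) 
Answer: d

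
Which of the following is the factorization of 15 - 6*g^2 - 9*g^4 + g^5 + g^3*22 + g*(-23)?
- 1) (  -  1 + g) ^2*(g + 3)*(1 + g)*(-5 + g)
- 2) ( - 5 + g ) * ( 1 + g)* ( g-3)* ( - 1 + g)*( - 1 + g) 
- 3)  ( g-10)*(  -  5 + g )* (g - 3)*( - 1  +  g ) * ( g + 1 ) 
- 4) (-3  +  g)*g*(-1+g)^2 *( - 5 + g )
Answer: 2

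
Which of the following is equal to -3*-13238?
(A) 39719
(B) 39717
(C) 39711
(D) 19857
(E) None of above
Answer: E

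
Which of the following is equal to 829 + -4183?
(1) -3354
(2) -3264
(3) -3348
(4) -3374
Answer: 1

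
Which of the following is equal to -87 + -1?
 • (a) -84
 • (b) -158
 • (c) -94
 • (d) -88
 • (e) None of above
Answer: d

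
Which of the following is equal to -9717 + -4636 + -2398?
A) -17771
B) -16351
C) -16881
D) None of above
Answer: D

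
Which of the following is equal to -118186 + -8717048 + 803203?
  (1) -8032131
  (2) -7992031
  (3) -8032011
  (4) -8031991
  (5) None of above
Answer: 5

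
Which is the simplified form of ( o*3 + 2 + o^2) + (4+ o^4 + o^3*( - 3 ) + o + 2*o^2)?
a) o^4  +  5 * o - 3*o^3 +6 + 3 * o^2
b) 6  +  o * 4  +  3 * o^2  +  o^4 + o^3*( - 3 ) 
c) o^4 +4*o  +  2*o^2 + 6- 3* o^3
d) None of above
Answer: b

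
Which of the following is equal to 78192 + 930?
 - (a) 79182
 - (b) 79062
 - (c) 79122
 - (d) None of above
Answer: c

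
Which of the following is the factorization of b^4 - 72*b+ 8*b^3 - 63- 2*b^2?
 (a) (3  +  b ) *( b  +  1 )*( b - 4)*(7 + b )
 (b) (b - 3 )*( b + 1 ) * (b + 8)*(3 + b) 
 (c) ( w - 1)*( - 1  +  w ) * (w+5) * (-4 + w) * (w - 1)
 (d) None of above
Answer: d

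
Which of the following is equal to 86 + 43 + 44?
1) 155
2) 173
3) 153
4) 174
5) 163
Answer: 2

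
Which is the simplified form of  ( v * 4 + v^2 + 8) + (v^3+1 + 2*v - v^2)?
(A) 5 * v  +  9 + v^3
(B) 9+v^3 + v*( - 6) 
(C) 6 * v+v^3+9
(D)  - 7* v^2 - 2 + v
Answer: C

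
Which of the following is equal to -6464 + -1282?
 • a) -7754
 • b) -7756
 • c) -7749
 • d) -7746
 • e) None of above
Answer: d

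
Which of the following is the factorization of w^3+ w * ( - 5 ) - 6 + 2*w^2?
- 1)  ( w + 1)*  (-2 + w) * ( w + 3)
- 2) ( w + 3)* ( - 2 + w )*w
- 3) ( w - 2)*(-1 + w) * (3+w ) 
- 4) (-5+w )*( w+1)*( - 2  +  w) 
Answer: 1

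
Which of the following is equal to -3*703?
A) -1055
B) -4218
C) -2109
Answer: C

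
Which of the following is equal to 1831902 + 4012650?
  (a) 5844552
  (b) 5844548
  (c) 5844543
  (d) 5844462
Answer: a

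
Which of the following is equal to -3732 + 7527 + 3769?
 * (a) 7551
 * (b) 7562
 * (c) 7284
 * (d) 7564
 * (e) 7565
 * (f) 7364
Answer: d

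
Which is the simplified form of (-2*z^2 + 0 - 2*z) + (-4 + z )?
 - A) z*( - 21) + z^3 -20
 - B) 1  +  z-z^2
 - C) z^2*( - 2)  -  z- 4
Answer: C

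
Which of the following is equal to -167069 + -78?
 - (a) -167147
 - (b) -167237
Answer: a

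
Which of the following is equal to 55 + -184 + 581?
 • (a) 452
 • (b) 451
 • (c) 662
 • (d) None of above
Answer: a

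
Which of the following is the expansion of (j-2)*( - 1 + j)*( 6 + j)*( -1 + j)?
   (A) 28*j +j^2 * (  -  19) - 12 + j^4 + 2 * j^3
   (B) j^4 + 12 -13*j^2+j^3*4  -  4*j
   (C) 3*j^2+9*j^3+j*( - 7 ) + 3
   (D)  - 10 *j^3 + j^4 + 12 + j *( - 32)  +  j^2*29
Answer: A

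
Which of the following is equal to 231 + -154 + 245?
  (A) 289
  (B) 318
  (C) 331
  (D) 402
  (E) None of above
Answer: E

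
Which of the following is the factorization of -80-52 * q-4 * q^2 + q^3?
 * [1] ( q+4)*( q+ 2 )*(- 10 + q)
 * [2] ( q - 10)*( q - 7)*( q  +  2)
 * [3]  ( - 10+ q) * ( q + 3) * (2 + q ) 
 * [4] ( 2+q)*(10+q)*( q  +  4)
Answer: 1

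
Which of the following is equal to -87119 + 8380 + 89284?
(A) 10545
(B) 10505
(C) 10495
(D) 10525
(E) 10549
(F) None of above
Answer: A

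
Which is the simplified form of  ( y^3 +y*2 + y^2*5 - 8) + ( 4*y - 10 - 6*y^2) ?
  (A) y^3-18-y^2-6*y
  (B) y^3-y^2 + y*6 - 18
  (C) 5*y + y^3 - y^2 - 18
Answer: B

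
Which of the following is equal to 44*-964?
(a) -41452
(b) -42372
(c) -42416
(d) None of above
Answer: c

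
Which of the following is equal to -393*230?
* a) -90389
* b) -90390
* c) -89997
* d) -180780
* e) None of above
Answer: b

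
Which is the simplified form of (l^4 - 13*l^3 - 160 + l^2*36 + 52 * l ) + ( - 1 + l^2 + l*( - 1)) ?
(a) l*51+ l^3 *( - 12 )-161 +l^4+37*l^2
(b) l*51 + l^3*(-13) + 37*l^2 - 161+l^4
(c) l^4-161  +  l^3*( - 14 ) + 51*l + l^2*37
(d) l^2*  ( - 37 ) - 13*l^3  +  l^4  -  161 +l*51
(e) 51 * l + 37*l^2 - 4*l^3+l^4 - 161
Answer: b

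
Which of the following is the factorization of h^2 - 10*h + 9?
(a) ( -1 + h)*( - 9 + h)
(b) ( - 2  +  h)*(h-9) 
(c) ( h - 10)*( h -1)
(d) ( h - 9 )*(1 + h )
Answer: a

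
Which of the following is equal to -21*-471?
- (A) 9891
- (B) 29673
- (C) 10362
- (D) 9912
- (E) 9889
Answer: A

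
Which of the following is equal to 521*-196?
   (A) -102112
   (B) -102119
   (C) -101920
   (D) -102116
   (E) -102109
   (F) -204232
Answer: D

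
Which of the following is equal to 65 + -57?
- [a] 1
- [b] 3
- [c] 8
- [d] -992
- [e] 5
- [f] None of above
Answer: c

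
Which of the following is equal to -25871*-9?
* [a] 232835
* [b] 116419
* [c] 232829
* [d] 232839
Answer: d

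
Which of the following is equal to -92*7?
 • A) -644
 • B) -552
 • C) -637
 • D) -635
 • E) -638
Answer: A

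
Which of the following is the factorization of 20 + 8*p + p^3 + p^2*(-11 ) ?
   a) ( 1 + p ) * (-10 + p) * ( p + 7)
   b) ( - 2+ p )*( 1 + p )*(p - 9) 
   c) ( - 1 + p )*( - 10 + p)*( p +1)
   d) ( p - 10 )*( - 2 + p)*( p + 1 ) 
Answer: d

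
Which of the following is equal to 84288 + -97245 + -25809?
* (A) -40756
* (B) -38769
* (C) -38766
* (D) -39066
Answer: C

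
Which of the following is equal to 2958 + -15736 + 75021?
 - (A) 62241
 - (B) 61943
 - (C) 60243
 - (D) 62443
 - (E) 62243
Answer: E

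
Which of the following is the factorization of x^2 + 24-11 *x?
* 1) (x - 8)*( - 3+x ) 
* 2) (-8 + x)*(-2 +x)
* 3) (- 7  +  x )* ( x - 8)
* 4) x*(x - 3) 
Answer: 1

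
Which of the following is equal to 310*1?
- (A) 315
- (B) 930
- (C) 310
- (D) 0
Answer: C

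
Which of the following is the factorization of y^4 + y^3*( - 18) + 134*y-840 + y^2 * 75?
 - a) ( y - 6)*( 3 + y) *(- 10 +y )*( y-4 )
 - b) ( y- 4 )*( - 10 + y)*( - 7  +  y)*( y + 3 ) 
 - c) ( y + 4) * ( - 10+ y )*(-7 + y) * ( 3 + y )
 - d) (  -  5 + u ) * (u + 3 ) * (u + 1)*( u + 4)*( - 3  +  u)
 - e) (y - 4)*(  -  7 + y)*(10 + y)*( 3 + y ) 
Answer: b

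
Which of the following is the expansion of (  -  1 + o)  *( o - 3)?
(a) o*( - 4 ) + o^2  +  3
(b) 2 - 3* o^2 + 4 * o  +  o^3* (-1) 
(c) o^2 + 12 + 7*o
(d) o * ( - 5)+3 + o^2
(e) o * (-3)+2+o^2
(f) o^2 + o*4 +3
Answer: a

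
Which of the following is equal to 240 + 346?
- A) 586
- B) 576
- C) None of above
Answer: A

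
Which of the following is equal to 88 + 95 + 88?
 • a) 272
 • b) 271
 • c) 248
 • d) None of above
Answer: b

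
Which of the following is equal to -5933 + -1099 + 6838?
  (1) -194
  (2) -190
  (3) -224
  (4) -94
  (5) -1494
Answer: 1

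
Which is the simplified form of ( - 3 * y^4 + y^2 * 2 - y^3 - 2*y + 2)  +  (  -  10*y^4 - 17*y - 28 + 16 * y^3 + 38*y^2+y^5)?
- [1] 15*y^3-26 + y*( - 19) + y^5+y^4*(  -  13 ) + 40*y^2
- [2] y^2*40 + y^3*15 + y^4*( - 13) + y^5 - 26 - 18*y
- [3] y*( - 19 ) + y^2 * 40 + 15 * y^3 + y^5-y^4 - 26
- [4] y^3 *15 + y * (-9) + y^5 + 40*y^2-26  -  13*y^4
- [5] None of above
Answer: 1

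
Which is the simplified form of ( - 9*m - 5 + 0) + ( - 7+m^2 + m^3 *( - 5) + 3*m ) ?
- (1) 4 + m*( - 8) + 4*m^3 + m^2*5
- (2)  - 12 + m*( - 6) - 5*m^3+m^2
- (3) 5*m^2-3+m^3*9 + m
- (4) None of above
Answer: 2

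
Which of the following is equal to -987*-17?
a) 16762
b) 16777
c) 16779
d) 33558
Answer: c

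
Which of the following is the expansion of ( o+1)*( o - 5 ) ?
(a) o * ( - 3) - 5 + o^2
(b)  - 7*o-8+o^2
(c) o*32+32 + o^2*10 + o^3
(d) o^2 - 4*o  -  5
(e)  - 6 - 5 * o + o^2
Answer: d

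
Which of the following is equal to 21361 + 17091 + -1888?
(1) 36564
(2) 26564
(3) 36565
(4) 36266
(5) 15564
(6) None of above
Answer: 1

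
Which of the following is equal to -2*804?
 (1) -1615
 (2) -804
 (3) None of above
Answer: 3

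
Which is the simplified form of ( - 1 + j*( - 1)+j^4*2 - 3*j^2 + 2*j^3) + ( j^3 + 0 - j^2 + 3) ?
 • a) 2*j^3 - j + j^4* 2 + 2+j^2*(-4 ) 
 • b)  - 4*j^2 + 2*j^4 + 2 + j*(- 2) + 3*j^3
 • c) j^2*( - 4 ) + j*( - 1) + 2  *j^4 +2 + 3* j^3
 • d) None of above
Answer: c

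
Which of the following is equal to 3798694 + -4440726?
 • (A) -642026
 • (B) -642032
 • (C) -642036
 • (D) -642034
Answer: B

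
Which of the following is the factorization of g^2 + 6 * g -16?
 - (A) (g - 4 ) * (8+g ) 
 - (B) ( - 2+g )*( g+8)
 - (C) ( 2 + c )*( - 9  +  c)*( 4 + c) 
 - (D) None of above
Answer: B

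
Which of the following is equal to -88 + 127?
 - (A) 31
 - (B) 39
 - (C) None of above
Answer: B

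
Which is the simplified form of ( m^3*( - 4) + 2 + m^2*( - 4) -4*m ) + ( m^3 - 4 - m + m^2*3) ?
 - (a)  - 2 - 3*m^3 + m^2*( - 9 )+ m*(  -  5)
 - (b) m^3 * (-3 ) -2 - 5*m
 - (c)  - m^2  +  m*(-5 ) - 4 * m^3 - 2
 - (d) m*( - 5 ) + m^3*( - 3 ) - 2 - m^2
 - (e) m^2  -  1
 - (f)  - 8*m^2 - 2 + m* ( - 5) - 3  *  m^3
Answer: d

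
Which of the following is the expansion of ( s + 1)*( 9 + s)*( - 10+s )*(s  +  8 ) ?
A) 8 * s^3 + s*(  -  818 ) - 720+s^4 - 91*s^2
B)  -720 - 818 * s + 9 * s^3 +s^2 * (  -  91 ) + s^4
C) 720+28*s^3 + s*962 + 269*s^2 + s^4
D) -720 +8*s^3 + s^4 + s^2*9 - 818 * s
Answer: A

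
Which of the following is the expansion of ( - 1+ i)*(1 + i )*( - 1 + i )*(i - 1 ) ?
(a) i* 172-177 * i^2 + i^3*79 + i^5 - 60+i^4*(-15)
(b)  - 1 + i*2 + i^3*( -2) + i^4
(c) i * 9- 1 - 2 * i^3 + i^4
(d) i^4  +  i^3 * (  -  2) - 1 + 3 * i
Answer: b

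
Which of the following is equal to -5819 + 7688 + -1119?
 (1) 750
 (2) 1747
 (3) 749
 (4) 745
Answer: 1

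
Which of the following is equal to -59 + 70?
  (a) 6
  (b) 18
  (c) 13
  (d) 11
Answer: d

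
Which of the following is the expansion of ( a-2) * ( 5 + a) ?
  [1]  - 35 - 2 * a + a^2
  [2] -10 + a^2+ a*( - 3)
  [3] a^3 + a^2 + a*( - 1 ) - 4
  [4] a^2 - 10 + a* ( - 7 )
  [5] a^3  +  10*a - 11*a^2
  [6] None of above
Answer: 6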